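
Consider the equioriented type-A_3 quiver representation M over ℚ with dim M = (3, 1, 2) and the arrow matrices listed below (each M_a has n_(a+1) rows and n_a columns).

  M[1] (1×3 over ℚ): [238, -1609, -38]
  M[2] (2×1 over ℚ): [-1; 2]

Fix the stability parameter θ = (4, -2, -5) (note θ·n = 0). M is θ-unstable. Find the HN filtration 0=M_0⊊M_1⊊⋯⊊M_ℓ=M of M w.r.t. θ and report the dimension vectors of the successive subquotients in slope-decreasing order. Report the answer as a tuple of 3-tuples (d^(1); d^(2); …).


Interval decomposition of M: I[1,1]^2, I[1,3], I[3,3].
HN type (ℓ=3): μ^(1)=4; μ^(2)=-1; μ^(3)=-5

((2, 0, 0); (1, 1, 1); (0, 0, 1))


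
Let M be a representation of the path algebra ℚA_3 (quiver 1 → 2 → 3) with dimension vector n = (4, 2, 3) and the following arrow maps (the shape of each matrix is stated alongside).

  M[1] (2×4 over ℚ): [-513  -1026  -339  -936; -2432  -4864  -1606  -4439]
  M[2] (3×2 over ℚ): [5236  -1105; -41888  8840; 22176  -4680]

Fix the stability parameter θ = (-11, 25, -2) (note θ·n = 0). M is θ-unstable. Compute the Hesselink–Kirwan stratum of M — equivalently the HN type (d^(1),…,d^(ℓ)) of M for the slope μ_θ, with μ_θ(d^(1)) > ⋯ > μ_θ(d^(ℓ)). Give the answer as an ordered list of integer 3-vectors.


Barcode: M ≅ I[1,1]^2, I[1,2], I[1,3], I[3,3]^2. HN layers by μ_θ (4 steps, strictly decreasing):
  μ^(1)=25; μ^(2)=23/2; μ^(3)=-2; μ^(4)=-11

((0, 1, 0); (0, 1, 1); (0, 0, 2); (4, 0, 0))


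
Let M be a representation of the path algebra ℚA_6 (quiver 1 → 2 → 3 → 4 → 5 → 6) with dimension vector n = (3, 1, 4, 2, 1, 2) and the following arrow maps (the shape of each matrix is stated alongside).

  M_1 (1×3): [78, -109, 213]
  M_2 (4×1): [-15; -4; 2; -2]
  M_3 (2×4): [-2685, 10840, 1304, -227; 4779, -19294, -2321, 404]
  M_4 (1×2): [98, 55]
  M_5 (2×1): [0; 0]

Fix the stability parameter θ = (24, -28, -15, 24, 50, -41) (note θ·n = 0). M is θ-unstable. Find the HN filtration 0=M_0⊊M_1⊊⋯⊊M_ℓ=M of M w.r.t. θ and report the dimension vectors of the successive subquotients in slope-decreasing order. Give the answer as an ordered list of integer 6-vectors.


Interval decomposition of M: I[1,1]^2, I[1,5], I[3,3]^2, I[3,4], I[6,6]^2.
HN type (ℓ=5): μ^(1)=50; μ^(2)=24; μ^(3)=-19/3; μ^(4)=-15; μ^(5)=-41

((0, 0, 0, 0, 1, 0); (2, 0, 0, 2, 0, 0); (1, 1, 1, 0, 0, 0); (0, 0, 3, 0, 0, 0); (0, 0, 0, 0, 0, 2))


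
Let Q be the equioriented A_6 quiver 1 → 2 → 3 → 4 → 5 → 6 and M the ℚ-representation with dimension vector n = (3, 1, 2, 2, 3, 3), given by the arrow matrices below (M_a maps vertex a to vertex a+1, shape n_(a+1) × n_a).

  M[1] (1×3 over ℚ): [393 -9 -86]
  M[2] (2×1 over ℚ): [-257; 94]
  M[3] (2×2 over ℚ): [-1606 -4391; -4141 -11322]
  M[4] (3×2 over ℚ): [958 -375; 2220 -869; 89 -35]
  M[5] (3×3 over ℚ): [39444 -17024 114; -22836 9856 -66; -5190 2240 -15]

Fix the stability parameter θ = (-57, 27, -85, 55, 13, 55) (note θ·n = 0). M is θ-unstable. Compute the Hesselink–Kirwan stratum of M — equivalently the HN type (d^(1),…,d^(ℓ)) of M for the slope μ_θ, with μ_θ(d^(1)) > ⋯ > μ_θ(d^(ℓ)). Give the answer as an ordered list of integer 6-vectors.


Interval decomposition of M: I[1,1]^2, I[1,6], I[3,5], I[5,5], I[6,6]^2.
HN type (ℓ=6): μ^(1)=55; μ^(2)=34; μ^(3)=13; μ^(4)=-29; μ^(5)=-57; μ^(6)=-85

((0, 0, 0, 0, 0, 3); (0, 0, 0, 2, 2, 0); (0, 0, 0, 0, 1, 0); (0, 1, 1, 0, 0, 0); (3, 0, 0, 0, 0, 0); (0, 0, 1, 0, 0, 0))


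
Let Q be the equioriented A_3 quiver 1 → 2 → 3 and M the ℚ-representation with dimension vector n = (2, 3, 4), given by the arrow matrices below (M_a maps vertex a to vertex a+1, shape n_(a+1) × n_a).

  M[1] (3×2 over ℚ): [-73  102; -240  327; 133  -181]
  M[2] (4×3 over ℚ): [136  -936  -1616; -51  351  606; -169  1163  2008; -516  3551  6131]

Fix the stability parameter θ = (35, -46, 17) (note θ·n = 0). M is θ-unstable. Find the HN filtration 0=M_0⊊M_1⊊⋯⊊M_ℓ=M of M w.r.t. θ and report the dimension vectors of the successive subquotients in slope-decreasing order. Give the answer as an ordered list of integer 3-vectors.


Interval decomposition of M: I[1,3]^2, I[2,2], I[3,3]^2.
HN type (ℓ=3): μ^(1)=17; μ^(2)=-11/2; μ^(3)=-46

((0, 0, 4); (2, 2, 0); (0, 1, 0))


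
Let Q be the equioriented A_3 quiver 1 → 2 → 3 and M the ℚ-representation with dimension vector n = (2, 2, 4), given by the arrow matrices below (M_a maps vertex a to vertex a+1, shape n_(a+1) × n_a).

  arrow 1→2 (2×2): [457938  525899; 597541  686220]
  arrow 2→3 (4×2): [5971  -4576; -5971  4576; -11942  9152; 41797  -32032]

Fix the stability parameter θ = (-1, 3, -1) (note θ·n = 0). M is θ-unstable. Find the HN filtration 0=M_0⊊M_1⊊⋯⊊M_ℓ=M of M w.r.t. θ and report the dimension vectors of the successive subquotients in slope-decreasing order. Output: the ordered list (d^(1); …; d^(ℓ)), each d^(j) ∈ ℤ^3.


Barcode: M ≅ I[1,2], I[1,3], I[3,3]^3. HN layers by μ_θ (3 steps, strictly decreasing):
  μ^(1)=3; μ^(2)=1; μ^(3)=-1

((0, 1, 0); (0, 1, 1); (2, 0, 3))


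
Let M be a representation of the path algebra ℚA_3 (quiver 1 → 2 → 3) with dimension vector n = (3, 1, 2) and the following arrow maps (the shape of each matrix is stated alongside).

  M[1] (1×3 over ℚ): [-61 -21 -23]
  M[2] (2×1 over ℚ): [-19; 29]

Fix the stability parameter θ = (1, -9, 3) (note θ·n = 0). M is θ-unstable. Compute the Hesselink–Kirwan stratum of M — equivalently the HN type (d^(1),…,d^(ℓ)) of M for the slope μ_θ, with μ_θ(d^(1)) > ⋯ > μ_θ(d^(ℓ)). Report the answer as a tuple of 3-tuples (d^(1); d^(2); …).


Via rank(M_{q-1}∘⋯∘M_p): M ≅ I[1,1]^2, I[1,3], I[3,3].
μ_θ-semistable layers: μ^(1)=3; μ^(2)=1; μ^(3)=-4

((0, 0, 2); (2, 0, 0); (1, 1, 0))


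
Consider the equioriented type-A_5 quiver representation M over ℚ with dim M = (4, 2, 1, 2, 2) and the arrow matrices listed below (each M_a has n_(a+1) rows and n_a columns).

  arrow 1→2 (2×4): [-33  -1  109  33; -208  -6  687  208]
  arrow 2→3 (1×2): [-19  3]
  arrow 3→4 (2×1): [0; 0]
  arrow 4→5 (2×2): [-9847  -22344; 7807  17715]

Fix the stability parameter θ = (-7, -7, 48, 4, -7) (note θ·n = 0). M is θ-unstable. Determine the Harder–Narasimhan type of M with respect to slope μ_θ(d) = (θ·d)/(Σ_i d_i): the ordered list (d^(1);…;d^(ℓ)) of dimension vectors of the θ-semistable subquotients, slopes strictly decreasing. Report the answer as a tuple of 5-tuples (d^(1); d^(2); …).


Barcode: M ≅ I[1,1]^2, I[1,2], I[1,3], I[4,5]^2. HN layers by μ_θ (3 steps, strictly decreasing):
  μ^(1)=48; μ^(2)=-3/2; μ^(3)=-7

((0, 0, 1, 0, 0); (0, 0, 0, 2, 2); (4, 2, 0, 0, 0))


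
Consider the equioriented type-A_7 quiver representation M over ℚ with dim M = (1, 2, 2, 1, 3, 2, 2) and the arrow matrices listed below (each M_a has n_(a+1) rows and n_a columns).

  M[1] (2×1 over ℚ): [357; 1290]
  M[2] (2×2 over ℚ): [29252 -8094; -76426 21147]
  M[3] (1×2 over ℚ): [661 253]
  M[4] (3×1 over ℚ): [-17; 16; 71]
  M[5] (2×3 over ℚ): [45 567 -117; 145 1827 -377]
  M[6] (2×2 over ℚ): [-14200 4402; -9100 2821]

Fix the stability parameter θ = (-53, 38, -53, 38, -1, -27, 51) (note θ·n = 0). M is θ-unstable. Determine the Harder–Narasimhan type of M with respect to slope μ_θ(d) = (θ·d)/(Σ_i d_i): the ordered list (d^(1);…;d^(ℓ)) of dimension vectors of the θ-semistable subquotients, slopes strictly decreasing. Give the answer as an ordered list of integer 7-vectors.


Via rank(M_{q-1}∘⋯∘M_p): M ≅ I[1,5], I[2,2], I[3,3], I[5,5], I[5,7], I[6,6], I[7,7].
μ_θ-semistable layers: μ^(1)=51; μ^(2)=38; μ^(3)=37/2; μ^(4)=-1; μ^(5)=-15/2; μ^(6)=-14; μ^(7)=-27; μ^(8)=-53

((0, 0, 0, 0, 0, 0, 2); (0, 1, 0, 0, 0, 0, 0); (0, 0, 0, 1, 1, 0, 0); (0, 0, 0, 0, 1, 0, 0); (0, 1, 1, 0, 0, 0, 0); (0, 0, 0, 0, 1, 1, 0); (0, 0, 0, 0, 0, 1, 0); (1, 0, 1, 0, 0, 0, 0))


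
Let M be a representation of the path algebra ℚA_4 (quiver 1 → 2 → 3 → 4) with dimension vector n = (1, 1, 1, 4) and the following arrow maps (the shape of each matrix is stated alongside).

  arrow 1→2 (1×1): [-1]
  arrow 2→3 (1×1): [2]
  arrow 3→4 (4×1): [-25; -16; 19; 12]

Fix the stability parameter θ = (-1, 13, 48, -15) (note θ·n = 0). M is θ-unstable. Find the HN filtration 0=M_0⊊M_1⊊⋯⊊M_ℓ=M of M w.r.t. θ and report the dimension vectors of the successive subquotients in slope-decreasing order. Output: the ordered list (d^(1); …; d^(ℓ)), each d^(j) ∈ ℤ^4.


Barcode: M ≅ I[1,4], I[4,4]^3. HN layers by μ_θ (4 steps, strictly decreasing):
  μ^(1)=33/2; μ^(2)=13; μ^(3)=-1; μ^(4)=-15

((0, 0, 1, 1); (0, 1, 0, 0); (1, 0, 0, 0); (0, 0, 0, 3))


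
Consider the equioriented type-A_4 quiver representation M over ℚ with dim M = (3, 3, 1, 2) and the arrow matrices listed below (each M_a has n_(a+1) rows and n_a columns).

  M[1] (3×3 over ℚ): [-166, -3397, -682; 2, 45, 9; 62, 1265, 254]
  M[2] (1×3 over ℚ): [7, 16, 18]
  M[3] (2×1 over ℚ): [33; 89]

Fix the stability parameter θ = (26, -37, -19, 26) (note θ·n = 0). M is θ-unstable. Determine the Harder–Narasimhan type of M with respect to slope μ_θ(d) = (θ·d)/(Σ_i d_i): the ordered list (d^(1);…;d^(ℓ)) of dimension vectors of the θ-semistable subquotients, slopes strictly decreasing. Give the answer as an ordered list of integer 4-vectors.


Barcode: M ≅ I[1,1], I[1,2], I[1,4], I[2,2], I[4,4]. HN layers by μ_θ (4 steps, strictly decreasing):
  μ^(1)=26; μ^(2)=-11/2; μ^(3)=-10; μ^(4)=-37

((1, 0, 0, 2); (1, 1, 0, 0); (1, 1, 1, 0); (0, 1, 0, 0))


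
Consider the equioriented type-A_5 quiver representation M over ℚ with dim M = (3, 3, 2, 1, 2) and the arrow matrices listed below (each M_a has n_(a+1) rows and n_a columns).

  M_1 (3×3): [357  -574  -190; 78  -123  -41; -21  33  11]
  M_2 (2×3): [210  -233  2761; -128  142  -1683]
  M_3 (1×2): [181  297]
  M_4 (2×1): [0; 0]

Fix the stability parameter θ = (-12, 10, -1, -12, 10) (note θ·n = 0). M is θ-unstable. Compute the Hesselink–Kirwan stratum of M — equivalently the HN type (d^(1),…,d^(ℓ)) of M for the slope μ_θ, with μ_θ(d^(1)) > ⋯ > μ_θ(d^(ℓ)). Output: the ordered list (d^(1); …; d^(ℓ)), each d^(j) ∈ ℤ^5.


Barcode: M ≅ I[1,2], I[1,3], I[1,4], I[5,5]^2. HN layers by μ_θ (4 steps, strictly decreasing):
  μ^(1)=10; μ^(2)=9/2; μ^(3)=-1; μ^(4)=-12

((0, 1, 0, 0, 2); (0, 1, 1, 0, 0); (0, 1, 1, 1, 0); (3, 0, 0, 0, 0))


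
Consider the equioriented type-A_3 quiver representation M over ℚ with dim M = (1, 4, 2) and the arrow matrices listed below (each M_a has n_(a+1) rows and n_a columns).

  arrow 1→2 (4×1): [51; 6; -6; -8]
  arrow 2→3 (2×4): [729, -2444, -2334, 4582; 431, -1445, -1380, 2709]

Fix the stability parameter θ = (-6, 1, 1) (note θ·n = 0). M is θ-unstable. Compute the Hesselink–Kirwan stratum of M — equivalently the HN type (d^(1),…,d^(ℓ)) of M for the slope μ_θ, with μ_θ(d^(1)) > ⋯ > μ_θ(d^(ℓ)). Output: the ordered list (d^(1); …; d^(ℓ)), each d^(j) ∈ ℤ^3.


Interval decomposition of M: I[1,3], I[2,2]^2, I[2,3].
HN type (ℓ=2): μ^(1)=1; μ^(2)=-6

((0, 4, 2); (1, 0, 0))


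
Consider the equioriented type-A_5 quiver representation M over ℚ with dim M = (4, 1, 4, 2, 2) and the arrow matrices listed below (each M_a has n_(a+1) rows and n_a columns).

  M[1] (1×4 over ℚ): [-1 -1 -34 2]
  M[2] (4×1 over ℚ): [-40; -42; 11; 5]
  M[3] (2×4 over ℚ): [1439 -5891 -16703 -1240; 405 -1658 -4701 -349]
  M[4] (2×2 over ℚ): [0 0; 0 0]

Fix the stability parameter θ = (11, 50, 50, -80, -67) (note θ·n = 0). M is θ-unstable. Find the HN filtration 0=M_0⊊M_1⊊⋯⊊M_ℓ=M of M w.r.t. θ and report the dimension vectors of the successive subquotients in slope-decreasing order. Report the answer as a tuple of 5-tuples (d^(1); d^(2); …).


Via rank(M_{q-1}∘⋯∘M_p): M ≅ I[1,1]^3, I[1,4], I[3,3]^2, I[3,4], I[5,5]^2.
μ_θ-semistable layers: μ^(1)=50; μ^(2)=11; μ^(3)=31/4; μ^(4)=-15; μ^(5)=-67

((0, 0, 2, 0, 0); (3, 0, 0, 0, 0); (1, 1, 1, 1, 0); (0, 0, 1, 1, 0); (0, 0, 0, 0, 2))


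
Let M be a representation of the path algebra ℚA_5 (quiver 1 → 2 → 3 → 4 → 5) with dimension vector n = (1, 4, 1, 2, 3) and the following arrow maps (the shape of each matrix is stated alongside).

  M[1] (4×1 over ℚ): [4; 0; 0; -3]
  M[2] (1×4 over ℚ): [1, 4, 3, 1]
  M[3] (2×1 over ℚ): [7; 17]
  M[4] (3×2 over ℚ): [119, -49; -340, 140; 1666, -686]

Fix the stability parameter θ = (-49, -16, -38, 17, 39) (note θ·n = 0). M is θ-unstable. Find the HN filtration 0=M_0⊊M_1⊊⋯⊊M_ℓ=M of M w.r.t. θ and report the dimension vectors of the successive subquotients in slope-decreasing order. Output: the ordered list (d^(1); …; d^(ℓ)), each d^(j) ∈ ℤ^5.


Interval decomposition of M: I[1,4], I[2,2]^3, I[4,5], I[5,5]^2.
HN type (ℓ=5): μ^(1)=39; μ^(2)=17; μ^(3)=-16; μ^(4)=-27; μ^(5)=-49

((0, 0, 0, 0, 3); (0, 0, 0, 2, 0); (0, 3, 0, 0, 0); (0, 1, 1, 0, 0); (1, 0, 0, 0, 0))


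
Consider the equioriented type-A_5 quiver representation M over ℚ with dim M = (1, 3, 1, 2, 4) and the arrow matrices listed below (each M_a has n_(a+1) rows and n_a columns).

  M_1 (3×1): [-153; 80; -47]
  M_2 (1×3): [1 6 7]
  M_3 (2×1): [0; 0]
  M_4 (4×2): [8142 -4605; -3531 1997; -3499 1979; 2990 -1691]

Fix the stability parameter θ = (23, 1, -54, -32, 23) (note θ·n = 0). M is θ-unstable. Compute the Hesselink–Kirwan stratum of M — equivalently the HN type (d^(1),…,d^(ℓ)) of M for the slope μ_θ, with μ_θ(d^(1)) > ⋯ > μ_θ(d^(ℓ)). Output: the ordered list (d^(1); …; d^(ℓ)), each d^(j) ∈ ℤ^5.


Via rank(M_{q-1}∘⋯∘M_p): M ≅ I[1,3], I[2,2]^2, I[4,5]^2, I[5,5]^2.
μ_θ-semistable layers: μ^(1)=23; μ^(2)=1; μ^(3)=-10; μ^(4)=-32

((0, 0, 0, 0, 4); (0, 2, 0, 0, 0); (1, 1, 1, 0, 0); (0, 0, 0, 2, 0))


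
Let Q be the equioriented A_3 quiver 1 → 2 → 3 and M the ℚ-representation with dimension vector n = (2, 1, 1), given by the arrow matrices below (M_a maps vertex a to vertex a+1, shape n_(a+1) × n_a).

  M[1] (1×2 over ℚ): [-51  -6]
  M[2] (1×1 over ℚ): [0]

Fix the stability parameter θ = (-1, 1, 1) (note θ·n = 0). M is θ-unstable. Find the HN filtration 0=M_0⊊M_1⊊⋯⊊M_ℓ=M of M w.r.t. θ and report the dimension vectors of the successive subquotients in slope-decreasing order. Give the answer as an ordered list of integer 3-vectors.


Via rank(M_{q-1}∘⋯∘M_p): M ≅ I[1,1], I[1,2], I[3,3].
μ_θ-semistable layers: μ^(1)=1; μ^(2)=-1

((0, 1, 1); (2, 0, 0))


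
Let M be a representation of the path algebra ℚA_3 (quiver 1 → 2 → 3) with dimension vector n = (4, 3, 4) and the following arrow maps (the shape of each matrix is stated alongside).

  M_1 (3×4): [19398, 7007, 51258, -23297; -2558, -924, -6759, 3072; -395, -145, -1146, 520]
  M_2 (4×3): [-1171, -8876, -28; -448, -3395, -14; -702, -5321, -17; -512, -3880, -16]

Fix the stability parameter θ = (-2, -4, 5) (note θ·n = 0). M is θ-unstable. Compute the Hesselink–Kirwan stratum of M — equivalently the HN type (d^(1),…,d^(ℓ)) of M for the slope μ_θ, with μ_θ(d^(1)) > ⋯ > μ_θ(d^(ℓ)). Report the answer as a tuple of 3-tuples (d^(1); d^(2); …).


Barcode: M ≅ I[1,1], I[1,3]^3, I[3,3]. HN layers by μ_θ (3 steps, strictly decreasing):
  μ^(1)=5; μ^(2)=-2; μ^(3)=-3

((0, 0, 4); (1, 0, 0); (3, 3, 0))


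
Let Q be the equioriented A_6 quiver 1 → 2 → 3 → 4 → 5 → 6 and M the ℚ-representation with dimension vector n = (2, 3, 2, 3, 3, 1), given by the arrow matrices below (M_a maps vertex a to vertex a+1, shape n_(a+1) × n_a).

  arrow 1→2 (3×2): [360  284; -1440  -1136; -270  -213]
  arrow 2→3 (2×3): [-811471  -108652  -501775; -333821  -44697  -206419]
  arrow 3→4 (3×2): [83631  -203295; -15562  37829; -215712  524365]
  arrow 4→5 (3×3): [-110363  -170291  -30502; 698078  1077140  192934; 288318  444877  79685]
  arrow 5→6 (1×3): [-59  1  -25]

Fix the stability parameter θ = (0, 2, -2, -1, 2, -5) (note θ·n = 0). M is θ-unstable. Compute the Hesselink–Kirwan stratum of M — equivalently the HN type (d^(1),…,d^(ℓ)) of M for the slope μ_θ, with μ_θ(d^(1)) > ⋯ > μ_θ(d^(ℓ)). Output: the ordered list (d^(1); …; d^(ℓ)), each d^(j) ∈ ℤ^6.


Barcode: M ≅ I[1,1], I[1,6], I[2,2], I[2,4], I[4,5], I[5,5]. HN layers by μ_θ (5 steps, strictly decreasing):
  μ^(1)=2; μ^(2)=0; μ^(3)=-1/3; μ^(4)=-2/3; μ^(5)=-1

((0, 1, 0, 0, 2, 0); (1, 0, 0, 0, 0, 0); (0, 1, 1, 1, 0, 0); (1, 1, 1, 1, 1, 1); (0, 0, 0, 1, 0, 0))


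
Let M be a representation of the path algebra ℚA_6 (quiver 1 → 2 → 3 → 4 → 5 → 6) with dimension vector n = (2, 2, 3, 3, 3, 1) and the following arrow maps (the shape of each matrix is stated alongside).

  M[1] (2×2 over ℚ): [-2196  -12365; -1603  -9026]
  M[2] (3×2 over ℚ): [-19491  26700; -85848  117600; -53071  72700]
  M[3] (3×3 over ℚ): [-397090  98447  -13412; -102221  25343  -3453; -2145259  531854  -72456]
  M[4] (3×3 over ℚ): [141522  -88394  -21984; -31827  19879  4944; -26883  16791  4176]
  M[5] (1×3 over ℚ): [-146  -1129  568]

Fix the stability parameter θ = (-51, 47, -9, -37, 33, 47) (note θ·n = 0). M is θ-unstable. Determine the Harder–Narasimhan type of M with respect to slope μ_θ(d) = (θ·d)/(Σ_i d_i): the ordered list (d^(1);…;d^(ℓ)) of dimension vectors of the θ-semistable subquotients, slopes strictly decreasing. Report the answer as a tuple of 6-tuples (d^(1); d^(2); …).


Barcode: M ≅ I[1,2], I[1,4], I[3,4], I[3,6], I[5,5]^2. HN layers by μ_θ (5 steps, strictly decreasing):
  μ^(1)=47; μ^(2)=33; μ^(3)=1/3; μ^(4)=-23; μ^(5)=-51

((0, 1, 0, 0, 0, 1); (0, 0, 0, 0, 3, 0); (0, 1, 1, 1, 0, 0); (0, 0, 2, 2, 0, 0); (2, 0, 0, 0, 0, 0))


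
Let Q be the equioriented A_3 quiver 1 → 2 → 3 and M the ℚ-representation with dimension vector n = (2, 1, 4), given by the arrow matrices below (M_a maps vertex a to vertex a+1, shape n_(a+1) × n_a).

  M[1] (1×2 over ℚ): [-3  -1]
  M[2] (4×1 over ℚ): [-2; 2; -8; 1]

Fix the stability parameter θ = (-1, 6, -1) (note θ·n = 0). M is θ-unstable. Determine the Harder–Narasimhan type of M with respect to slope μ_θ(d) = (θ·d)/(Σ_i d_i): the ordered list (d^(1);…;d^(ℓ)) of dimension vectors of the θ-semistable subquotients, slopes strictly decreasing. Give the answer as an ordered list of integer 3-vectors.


Barcode: M ≅ I[1,1], I[1,3], I[3,3]^3. HN layers by μ_θ (2 steps, strictly decreasing):
  μ^(1)=5/2; μ^(2)=-1

((0, 1, 1); (2, 0, 3))


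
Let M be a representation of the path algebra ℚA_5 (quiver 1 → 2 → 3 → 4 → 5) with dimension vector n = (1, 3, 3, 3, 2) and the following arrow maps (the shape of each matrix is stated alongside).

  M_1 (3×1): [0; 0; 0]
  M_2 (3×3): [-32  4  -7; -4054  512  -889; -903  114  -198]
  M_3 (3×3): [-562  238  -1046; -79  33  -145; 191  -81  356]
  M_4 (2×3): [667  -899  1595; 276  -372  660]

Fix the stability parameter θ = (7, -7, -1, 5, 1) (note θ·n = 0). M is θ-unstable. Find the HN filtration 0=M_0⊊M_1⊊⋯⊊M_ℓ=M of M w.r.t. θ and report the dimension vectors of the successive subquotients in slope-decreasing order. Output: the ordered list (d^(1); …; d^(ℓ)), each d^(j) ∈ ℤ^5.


Barcode: M ≅ I[1,1], I[2,2], I[2,4], I[2,5], I[3,3], I[4,4], I[5,5]. HN layers by μ_θ (6 steps, strictly decreasing):
  μ^(1)=7; μ^(2)=5; μ^(3)=3; μ^(4)=1; μ^(5)=-1; μ^(6)=-7

((1, 0, 0, 0, 0); (0, 0, 0, 2, 0); (0, 0, 0, 1, 1); (0, 0, 0, 0, 1); (0, 0, 3, 0, 0); (0, 3, 0, 0, 0))


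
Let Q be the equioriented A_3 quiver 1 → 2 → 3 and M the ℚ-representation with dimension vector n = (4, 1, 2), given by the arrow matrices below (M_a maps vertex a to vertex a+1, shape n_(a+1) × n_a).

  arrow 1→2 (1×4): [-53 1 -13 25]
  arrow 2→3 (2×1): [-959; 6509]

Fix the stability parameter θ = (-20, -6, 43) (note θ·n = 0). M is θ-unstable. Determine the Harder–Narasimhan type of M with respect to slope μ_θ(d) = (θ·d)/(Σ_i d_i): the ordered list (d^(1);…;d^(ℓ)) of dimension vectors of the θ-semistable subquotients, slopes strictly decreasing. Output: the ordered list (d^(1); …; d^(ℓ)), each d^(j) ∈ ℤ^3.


Barcode: M ≅ I[1,1]^3, I[1,3], I[3,3]. HN layers by μ_θ (3 steps, strictly decreasing):
  μ^(1)=43; μ^(2)=-6; μ^(3)=-20

((0, 0, 2); (0, 1, 0); (4, 0, 0))


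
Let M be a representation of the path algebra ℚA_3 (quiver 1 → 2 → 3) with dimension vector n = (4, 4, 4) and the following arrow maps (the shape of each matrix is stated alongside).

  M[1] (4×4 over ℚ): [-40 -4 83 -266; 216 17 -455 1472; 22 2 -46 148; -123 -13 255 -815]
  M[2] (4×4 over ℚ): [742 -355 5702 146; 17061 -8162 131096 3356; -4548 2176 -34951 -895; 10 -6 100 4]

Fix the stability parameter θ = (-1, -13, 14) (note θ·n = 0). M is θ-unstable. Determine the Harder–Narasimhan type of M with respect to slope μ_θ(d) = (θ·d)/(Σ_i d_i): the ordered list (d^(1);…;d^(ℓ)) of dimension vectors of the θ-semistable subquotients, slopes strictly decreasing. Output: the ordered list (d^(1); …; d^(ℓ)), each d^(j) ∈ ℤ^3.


Via rank(M_{q-1}∘⋯∘M_p): M ≅ I[1,2], I[1,3]^3, I[3,3].
μ_θ-semistable layers: μ^(1)=14; μ^(2)=-7

((0, 0, 4); (4, 4, 0))


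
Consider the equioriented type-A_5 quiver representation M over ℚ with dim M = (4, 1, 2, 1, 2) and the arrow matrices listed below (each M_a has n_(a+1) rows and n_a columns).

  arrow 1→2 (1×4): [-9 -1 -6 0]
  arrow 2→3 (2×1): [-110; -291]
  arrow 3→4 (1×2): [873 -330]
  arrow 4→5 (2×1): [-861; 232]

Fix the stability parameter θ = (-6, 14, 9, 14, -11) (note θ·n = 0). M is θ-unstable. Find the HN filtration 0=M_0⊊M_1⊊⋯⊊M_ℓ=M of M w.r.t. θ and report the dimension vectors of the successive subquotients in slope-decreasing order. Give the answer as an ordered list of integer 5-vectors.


Via rank(M_{q-1}∘⋯∘M_p): M ≅ I[1,1]^3, I[1,3], I[3,5], I[5,5].
μ_θ-semistable layers: μ^(1)=23/2; μ^(2)=4; μ^(3)=-6; μ^(4)=-11

((0, 1, 1, 0, 0); (0, 0, 1, 1, 1); (4, 0, 0, 0, 0); (0, 0, 0, 0, 1))


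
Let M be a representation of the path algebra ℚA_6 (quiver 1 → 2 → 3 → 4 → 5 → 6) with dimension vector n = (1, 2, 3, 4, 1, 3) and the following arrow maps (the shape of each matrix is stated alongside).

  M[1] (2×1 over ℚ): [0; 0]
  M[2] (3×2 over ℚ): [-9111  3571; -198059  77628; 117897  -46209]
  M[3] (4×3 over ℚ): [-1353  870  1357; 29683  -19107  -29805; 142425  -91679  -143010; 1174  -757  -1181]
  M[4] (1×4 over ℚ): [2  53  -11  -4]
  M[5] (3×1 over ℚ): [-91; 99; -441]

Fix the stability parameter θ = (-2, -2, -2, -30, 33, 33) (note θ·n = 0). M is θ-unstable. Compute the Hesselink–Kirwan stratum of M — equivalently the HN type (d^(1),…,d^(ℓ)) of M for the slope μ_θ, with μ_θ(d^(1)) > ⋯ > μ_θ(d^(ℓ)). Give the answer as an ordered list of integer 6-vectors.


Interval decomposition of M: I[1,1], I[2,4], I[2,6], I[3,4], I[4,4], I[6,6]^2.
HN type (ℓ=5): μ^(1)=33; μ^(2)=-2; μ^(3)=-34/3; μ^(4)=-16; μ^(5)=-30

((0, 0, 0, 0, 1, 3); (1, 0, 0, 0, 0, 0); (0, 2, 2, 2, 0, 0); (0, 0, 1, 1, 0, 0); (0, 0, 0, 1, 0, 0))


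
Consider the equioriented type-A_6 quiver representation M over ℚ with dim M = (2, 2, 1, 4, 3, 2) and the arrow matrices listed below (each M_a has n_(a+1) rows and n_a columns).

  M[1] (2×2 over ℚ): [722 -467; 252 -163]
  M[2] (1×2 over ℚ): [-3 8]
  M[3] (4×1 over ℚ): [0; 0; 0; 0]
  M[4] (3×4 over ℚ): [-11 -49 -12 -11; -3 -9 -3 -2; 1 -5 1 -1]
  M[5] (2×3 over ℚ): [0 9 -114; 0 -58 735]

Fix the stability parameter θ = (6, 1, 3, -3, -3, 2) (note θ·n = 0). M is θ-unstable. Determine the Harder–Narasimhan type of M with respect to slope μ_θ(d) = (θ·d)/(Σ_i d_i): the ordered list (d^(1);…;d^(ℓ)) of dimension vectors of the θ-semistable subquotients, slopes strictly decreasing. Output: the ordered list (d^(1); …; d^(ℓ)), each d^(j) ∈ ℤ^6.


Interval decomposition of M: I[1,2], I[1,3], I[4,4], I[4,5], I[4,6]^2.
HN type (ℓ=4): μ^(1)=7/2; μ^(2)=10/3; μ^(3)=2; μ^(4)=-3

((1, 1, 0, 0, 0, 0); (1, 1, 1, 0, 0, 0); (0, 0, 0, 0, 0, 2); (0, 0, 0, 4, 3, 0))


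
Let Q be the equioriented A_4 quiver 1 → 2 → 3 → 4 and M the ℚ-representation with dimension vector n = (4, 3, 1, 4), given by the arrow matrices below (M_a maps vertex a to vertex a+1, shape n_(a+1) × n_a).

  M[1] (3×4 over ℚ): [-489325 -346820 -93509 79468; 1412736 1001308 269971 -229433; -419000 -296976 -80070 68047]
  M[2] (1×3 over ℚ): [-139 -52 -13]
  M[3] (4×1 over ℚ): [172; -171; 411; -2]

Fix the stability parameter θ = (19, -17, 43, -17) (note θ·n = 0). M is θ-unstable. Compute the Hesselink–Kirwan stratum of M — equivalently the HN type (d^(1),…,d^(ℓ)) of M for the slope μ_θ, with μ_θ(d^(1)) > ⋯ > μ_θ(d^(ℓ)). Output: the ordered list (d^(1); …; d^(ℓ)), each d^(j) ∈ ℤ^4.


Interval decomposition of M: I[1,1], I[1,2]^2, I[1,4], I[4,4]^3.
HN type (ℓ=4): μ^(1)=19; μ^(2)=13; μ^(3)=1; μ^(4)=-17

((1, 0, 0, 0); (0, 0, 1, 1); (3, 3, 0, 0); (0, 0, 0, 3))


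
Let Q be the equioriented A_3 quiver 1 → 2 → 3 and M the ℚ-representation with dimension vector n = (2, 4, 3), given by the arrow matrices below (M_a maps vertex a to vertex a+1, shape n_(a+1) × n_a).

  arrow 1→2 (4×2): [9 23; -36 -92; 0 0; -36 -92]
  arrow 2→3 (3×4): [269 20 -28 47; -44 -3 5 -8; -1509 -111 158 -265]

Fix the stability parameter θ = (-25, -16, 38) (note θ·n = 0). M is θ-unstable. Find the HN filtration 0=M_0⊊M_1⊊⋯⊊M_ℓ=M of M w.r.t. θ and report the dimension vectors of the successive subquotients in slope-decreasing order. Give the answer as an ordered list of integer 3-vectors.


Barcode: M ≅ I[1,1], I[1,3], I[2,2], I[2,3]^2. HN layers by μ_θ (3 steps, strictly decreasing):
  μ^(1)=38; μ^(2)=-16; μ^(3)=-25

((0, 0, 3); (0, 4, 0); (2, 0, 0))


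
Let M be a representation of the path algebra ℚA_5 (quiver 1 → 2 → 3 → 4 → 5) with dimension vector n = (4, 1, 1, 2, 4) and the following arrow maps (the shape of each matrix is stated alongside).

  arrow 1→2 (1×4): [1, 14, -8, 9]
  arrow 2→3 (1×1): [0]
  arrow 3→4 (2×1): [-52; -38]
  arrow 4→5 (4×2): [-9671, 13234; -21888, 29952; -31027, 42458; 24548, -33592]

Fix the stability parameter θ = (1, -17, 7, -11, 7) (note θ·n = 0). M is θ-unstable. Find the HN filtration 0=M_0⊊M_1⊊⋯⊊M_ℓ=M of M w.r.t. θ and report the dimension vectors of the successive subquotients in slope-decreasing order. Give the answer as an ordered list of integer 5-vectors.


Interval decomposition of M: I[1,1]^3, I[1,2], I[3,4], I[4,5], I[5,5]^3.
HN type (ℓ=5): μ^(1)=7; μ^(2)=1; μ^(3)=-2; μ^(4)=-8; μ^(5)=-11

((0, 0, 0, 0, 4); (3, 0, 0, 0, 0); (0, 0, 1, 1, 0); (1, 1, 0, 0, 0); (0, 0, 0, 1, 0))


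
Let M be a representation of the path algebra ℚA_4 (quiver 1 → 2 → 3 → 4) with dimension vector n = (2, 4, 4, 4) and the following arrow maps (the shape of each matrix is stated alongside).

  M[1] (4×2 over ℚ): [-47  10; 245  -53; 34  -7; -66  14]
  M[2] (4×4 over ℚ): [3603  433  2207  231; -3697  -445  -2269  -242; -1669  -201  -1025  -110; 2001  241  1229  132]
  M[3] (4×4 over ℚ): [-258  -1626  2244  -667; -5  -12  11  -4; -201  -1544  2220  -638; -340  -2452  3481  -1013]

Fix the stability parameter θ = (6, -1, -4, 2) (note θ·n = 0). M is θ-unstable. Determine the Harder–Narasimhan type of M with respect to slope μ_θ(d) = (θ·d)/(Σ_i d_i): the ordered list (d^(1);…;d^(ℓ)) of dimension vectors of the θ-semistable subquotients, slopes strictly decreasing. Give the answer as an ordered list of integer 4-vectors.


Via rank(M_{q-1}∘⋯∘M_p): M ≅ I[1,2], I[1,4], I[2,2], I[2,4], I[3,4]^2.
μ_θ-semistable layers: μ^(1)=5/2; μ^(2)=2; μ^(3)=1/3; μ^(4)=-1; μ^(5)=-5/2; μ^(6)=-4

((1, 1, 0, 0); (0, 0, 0, 4); (1, 1, 1, 0); (0, 1, 0, 0); (0, 1, 1, 0); (0, 0, 2, 0))


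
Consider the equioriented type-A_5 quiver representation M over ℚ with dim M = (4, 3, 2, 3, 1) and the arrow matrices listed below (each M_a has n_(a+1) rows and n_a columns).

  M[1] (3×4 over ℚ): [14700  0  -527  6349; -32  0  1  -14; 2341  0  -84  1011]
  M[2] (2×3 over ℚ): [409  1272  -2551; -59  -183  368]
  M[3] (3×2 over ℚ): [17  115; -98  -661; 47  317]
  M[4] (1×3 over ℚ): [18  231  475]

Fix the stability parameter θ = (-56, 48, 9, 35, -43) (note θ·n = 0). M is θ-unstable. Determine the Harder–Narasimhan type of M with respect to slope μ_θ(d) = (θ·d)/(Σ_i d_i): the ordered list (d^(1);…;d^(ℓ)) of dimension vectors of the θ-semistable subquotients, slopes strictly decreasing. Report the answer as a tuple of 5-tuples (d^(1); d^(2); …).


Interval decomposition of M: I[1,1], I[1,2], I[1,4], I[1,5], I[4,4].
HN type (ℓ=5): μ^(1)=48; μ^(2)=35; μ^(3)=57/2; μ^(4)=49/4; μ^(5)=-56

((0, 1, 0, 0, 0); (0, 0, 0, 2, 0); (0, 1, 1, 0, 0); (0, 1, 1, 1, 1); (4, 0, 0, 0, 0))


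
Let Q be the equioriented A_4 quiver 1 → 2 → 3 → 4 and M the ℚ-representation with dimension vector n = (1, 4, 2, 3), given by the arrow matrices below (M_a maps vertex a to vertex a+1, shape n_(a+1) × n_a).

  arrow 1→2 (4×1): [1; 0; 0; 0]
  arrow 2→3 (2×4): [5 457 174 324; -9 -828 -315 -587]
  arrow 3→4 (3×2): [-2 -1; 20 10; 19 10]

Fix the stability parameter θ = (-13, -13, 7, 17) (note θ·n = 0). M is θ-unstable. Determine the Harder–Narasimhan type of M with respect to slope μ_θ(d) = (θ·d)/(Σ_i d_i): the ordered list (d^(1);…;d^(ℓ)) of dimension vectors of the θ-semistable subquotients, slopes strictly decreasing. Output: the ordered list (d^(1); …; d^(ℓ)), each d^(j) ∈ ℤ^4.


Barcode: M ≅ I[1,4], I[2,2]^2, I[2,4], I[4,4]. HN layers by μ_θ (3 steps, strictly decreasing):
  μ^(1)=17; μ^(2)=7; μ^(3)=-13

((0, 0, 0, 3); (0, 0, 2, 0); (1, 4, 0, 0))


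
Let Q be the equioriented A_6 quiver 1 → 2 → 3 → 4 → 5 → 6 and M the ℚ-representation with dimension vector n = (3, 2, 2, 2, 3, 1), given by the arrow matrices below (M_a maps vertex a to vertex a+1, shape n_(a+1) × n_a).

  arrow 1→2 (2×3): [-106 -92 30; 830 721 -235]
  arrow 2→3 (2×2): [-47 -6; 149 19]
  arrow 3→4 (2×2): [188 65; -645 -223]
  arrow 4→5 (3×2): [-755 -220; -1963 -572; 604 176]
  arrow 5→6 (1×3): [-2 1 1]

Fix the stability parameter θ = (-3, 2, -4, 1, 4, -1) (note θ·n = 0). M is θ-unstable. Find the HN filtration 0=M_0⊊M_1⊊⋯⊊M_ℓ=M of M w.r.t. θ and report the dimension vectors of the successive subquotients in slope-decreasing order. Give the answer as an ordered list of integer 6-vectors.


Interval decomposition of M: I[1,1], I[1,4], I[1,6], I[5,5]^2.
HN type (ℓ=5): μ^(1)=4; μ^(2)=3/2; μ^(3)=1; μ^(4)=-1; μ^(5)=-3

((0, 0, 0, 0, 2, 0); (0, 0, 0, 0, 1, 1); (0, 0, 0, 2, 0, 0); (0, 2, 2, 0, 0, 0); (3, 0, 0, 0, 0, 0))


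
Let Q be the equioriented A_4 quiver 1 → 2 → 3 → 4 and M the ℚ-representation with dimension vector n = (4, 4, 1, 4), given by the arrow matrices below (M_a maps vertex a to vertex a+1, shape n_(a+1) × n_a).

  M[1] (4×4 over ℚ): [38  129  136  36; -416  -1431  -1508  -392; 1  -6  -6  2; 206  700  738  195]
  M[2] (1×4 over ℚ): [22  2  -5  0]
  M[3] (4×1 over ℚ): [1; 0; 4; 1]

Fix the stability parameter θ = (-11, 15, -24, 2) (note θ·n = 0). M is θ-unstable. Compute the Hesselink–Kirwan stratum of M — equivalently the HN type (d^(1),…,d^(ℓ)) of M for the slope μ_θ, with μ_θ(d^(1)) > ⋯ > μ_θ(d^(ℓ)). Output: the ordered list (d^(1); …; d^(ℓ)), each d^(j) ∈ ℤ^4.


Barcode: M ≅ I[1,1], I[1,2]^2, I[1,4], I[2,2], I[4,4]^3. HN layers by μ_θ (4 steps, strictly decreasing):
  μ^(1)=15; μ^(2)=2; μ^(3)=-9/2; μ^(4)=-11

((0, 3, 0, 0); (0, 0, 0, 4); (0, 1, 1, 0); (4, 0, 0, 0))


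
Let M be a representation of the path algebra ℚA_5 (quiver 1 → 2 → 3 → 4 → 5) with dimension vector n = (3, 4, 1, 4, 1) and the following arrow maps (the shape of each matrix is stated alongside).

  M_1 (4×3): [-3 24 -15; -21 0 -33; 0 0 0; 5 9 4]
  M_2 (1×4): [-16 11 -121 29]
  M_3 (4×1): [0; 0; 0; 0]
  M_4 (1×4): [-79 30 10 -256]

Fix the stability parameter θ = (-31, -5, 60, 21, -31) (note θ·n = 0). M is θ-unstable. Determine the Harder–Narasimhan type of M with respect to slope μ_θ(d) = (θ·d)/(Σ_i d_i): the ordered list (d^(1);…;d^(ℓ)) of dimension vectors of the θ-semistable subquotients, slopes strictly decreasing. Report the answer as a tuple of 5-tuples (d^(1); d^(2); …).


Interval decomposition of M: I[1,1], I[1,2], I[1,3], I[2,2]^2, I[4,4]^3, I[4,5].
HN type (ℓ=4): μ^(1)=60; μ^(2)=21; μ^(3)=-5; μ^(4)=-31

((0, 0, 1, 0, 0); (0, 0, 0, 3, 0); (0, 4, 0, 1, 1); (3, 0, 0, 0, 0))


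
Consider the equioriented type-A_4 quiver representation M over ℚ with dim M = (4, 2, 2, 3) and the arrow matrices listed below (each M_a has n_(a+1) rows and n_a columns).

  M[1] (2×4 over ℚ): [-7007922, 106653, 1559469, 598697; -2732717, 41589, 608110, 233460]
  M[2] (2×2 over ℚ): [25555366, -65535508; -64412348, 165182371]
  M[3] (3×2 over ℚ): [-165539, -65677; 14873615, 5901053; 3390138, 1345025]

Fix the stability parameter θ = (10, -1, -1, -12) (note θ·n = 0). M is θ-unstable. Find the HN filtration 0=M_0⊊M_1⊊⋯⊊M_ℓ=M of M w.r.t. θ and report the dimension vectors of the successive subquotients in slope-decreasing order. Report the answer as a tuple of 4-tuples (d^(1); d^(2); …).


Interval decomposition of M: I[1,1]^2, I[1,4]^2, I[4,4].
HN type (ℓ=3): μ^(1)=10; μ^(2)=-1; μ^(3)=-12

((2, 0, 0, 0); (2, 2, 2, 2); (0, 0, 0, 1))


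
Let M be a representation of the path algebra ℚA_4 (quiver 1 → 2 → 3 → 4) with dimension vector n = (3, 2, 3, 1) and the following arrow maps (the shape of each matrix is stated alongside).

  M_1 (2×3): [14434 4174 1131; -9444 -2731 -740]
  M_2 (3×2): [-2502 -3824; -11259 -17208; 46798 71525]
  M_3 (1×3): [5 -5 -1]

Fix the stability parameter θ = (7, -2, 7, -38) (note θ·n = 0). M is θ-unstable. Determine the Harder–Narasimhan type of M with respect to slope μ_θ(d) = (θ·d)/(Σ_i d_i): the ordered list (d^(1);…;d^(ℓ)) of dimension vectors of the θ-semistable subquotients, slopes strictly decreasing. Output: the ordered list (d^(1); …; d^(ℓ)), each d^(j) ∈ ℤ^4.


Via rank(M_{q-1}∘⋯∘M_p): M ≅ I[1,1], I[1,3], I[1,4], I[3,3].
μ_θ-semistable layers: μ^(1)=7; μ^(2)=5/2; μ^(3)=-13/2

((1, 0, 2, 0); (1, 1, 0, 0); (1, 1, 1, 1))


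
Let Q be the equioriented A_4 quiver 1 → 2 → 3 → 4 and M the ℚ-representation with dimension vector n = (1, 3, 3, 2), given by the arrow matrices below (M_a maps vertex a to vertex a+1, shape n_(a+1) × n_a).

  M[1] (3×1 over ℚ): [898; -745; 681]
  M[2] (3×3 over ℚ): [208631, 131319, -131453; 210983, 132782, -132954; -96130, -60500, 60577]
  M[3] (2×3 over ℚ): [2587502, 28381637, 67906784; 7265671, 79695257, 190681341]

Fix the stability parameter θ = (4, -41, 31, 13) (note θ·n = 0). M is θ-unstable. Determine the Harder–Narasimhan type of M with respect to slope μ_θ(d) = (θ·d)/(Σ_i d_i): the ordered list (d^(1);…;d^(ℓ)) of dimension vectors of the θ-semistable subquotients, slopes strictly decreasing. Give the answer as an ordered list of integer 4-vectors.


Via rank(M_{q-1}∘⋯∘M_p): M ≅ I[1,4], I[2,3], I[2,4].
μ_θ-semistable layers: μ^(1)=31; μ^(2)=22; μ^(3)=-37/2; μ^(4)=-41

((0, 0, 1, 0); (0, 0, 2, 2); (1, 1, 0, 0); (0, 2, 0, 0))


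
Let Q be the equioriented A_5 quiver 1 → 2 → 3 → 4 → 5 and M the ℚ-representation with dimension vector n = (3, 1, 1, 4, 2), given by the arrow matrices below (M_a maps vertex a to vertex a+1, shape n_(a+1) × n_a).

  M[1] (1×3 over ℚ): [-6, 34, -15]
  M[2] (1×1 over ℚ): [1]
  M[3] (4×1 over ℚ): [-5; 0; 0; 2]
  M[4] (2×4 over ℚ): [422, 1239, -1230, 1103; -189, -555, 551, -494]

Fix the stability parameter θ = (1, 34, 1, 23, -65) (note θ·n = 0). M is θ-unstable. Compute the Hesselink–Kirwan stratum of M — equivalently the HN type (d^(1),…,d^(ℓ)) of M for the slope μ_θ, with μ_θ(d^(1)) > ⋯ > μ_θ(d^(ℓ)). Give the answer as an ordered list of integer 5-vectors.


Via rank(M_{q-1}∘⋯∘M_p): M ≅ I[1,1]^2, I[1,5], I[4,4]^2, I[4,5].
μ_θ-semistable layers: μ^(1)=23; μ^(2)=1; μ^(3)=-6/5; μ^(4)=-21

((0, 0, 0, 2, 0); (2, 0, 0, 0, 0); (1, 1, 1, 1, 1); (0, 0, 0, 1, 1))


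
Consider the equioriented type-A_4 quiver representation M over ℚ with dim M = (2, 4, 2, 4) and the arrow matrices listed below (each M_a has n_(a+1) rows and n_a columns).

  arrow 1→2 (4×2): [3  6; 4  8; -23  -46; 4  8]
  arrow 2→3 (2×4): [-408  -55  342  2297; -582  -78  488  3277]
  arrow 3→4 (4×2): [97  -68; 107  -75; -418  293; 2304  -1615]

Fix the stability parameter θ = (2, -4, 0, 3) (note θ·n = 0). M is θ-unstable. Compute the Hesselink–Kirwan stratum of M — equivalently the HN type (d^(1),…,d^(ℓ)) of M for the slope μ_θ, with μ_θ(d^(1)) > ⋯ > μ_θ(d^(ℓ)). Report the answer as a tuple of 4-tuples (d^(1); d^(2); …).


Interval decomposition of M: I[1,1], I[1,4], I[2,2]^2, I[2,4], I[4,4]^2.
HN type (ℓ=5): μ^(1)=3; μ^(2)=2; μ^(3)=0; μ^(4)=-1; μ^(5)=-4

((0, 0, 0, 4); (1, 0, 0, 0); (0, 0, 2, 0); (1, 1, 0, 0); (0, 3, 0, 0))


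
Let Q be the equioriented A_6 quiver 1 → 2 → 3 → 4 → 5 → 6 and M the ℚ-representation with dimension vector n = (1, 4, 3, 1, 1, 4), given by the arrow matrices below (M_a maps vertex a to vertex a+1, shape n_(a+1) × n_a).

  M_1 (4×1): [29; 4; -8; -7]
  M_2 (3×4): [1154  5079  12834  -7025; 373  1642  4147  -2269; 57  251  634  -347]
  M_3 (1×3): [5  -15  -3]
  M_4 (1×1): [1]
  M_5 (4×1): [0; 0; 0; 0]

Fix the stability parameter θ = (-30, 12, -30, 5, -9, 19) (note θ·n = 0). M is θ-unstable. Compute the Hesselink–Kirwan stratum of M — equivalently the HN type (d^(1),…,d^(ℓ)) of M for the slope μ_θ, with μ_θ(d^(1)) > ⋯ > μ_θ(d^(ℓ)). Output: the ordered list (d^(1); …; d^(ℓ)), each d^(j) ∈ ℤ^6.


Interval decomposition of M: I[1,5], I[2,2], I[2,3]^2, I[6,6]^4.
HN type (ℓ=5): μ^(1)=19; μ^(2)=12; μ^(3)=-2; μ^(4)=-9; μ^(5)=-30

((0, 0, 0, 0, 0, 4); (0, 1, 0, 0, 0, 0); (0, 0, 0, 1, 1, 0); (0, 3, 3, 0, 0, 0); (1, 0, 0, 0, 0, 0))


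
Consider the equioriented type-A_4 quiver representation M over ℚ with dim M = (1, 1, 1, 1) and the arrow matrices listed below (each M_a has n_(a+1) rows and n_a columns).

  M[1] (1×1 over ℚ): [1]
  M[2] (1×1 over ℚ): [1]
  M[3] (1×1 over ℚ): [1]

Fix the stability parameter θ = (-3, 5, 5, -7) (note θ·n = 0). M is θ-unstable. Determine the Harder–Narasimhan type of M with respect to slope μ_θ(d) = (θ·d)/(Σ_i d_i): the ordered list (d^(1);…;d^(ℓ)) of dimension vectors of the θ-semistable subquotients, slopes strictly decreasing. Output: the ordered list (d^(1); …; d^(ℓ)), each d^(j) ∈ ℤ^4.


Interval decomposition of M: I[1,4].
HN type (ℓ=2): μ^(1)=1; μ^(2)=-3

((0, 1, 1, 1); (1, 0, 0, 0))


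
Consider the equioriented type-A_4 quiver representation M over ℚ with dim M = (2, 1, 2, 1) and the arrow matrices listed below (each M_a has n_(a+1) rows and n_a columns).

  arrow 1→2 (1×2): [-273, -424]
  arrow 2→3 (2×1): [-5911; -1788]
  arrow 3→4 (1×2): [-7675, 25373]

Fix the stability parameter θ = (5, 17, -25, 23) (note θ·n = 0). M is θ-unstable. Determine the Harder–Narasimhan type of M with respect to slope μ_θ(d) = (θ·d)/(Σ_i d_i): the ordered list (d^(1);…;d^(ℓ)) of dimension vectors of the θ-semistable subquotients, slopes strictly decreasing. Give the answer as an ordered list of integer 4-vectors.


Interval decomposition of M: I[1,1], I[1,4], I[3,3].
HN type (ℓ=4): μ^(1)=23; μ^(2)=5; μ^(3)=-1; μ^(4)=-25

((0, 0, 0, 1); (1, 0, 0, 0); (1, 1, 1, 0); (0, 0, 1, 0))


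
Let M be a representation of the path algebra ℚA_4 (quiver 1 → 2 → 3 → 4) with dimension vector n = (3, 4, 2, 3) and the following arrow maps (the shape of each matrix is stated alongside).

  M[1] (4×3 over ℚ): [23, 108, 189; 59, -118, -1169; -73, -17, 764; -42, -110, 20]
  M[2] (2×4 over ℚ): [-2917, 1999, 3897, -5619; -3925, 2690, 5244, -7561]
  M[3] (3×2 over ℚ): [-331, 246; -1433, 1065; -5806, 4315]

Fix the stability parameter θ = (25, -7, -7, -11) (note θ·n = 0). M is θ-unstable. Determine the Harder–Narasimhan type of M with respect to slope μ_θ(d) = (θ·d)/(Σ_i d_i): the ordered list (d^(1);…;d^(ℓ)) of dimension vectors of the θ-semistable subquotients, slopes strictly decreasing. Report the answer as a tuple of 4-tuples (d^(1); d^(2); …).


Barcode: M ≅ I[1,1], I[1,4]^2, I[2,2]^2, I[4,4]. HN layers by μ_θ (4 steps, strictly decreasing):
  μ^(1)=25; μ^(2)=0; μ^(3)=-7; μ^(4)=-11

((1, 0, 0, 0); (2, 2, 2, 2); (0, 2, 0, 0); (0, 0, 0, 1))
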